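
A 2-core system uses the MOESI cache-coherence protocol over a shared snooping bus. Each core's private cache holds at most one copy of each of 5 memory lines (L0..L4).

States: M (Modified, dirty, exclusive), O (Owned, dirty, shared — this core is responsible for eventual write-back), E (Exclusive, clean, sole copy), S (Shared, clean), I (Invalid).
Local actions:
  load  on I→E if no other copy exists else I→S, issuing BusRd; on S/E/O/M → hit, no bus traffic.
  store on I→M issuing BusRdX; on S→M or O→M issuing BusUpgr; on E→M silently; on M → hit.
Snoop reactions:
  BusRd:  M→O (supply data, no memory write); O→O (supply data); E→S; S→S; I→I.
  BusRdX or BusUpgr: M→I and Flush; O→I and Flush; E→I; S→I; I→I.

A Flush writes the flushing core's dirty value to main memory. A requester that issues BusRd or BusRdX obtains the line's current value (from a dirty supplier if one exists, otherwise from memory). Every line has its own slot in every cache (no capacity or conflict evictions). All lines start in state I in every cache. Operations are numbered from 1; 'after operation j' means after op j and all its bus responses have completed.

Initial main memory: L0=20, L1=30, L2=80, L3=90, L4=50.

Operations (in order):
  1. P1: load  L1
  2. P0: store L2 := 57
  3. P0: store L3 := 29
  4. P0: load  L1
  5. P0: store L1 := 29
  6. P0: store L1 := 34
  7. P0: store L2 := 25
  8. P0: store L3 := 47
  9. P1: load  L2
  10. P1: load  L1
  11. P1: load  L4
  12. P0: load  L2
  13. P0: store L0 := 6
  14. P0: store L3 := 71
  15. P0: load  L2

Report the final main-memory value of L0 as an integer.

memory[L0] = 20

1. P1: load  L1  bus=[BusRd]  L1: P0=I P1=E  mem[L1]=30
2. P0: store L2 := 57  bus=[BusRdX]  L2: P0=M P1=I  mem[L2]=80
3. P0: store L3 := 29  bus=[BusRdX]  L3: P0=M P1=I  mem[L3]=90
4. P0: load  L1  bus=[BusRd]  L1: P0=S P1=S  mem[L1]=30
5. P0: store L1 := 29  bus=[BusUpgr]  L1: P0=M P1=I  mem[L1]=30
6. P0: store L1 := 34  bus=[-]  L1: P0=M P1=I  mem[L1]=30
7. P0: store L2 := 25  bus=[-]  L2: P0=M P1=I  mem[L2]=80
8. P0: store L3 := 47  bus=[-]  L3: P0=M P1=I  mem[L3]=90
9. P1: load  L2  bus=[BusRd]  L2: P0=O P1=S  mem[L2]=80
10. P1: load  L1  bus=[BusRd]  L1: P0=O P1=S  mem[L1]=30
11. P1: load  L4  bus=[BusRd]  L4: P0=I P1=E  mem[L4]=50
12. P0: load  L2  bus=[-]  L2: P0=O P1=S  mem[L2]=80
13. P0: store L0 := 6  bus=[BusRdX]  L0: P0=M P1=I  mem[L0]=20
14. P0: store L3 := 71  bus=[-]  L3: P0=M P1=I  mem[L3]=90
15. P0: load  L2  bus=[-]  L2: P0=O P1=S  mem[L2]=80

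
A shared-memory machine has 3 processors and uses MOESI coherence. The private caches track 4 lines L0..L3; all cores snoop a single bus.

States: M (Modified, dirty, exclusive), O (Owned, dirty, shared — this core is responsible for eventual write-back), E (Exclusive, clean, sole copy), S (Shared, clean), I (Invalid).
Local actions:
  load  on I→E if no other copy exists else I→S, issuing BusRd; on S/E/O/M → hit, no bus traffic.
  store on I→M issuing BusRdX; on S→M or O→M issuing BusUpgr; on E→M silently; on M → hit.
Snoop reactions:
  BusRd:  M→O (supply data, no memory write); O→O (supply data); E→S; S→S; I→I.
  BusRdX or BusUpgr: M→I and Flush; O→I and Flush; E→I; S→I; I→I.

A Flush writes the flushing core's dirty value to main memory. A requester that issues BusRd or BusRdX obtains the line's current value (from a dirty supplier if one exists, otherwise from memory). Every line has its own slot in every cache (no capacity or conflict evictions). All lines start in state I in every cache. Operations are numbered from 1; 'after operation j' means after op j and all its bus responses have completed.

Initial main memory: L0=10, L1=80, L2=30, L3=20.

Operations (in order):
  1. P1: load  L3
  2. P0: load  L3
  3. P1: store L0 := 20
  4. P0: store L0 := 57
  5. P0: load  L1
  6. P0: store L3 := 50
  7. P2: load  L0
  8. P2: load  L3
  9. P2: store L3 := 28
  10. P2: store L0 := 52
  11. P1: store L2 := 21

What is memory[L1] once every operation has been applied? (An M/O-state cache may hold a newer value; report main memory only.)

memory[L1] = 80

step 1: P1: load  L3  ⟶  IEI  (L3)  txn=BusRd  M[L3]=20
step 2: P0: load  L3  ⟶  SSI  (L3)  txn=BusRd  M[L3]=20
step 3: P1: store L0 := 20  ⟶  IMI  (L0)  txn=BusRdX  M[L0]=10
step 4: P0: store L0 := 57  ⟶  MII  (L0)  txn=BusRdX+Flush  M[L0]=20
step 5: P0: load  L1  ⟶  EII  (L1)  txn=BusRd  M[L1]=80
step 6: P0: store L3 := 50  ⟶  MII  (L3)  txn=BusUpgr  M[L3]=20
step 7: P2: load  L0  ⟶  OIS  (L0)  txn=BusRd  M[L0]=20
step 8: P2: load  L3  ⟶  OIS  (L3)  txn=BusRd  M[L3]=20
step 9: P2: store L3 := 28  ⟶  IIM  (L3)  txn=BusUpgr+Flush  M[L3]=50
step 10: P2: store L0 := 52  ⟶  IIM  (L0)  txn=BusUpgr+Flush  M[L0]=57
step 11: P1: store L2 := 21  ⟶  IMI  (L2)  txn=BusRdX  M[L2]=30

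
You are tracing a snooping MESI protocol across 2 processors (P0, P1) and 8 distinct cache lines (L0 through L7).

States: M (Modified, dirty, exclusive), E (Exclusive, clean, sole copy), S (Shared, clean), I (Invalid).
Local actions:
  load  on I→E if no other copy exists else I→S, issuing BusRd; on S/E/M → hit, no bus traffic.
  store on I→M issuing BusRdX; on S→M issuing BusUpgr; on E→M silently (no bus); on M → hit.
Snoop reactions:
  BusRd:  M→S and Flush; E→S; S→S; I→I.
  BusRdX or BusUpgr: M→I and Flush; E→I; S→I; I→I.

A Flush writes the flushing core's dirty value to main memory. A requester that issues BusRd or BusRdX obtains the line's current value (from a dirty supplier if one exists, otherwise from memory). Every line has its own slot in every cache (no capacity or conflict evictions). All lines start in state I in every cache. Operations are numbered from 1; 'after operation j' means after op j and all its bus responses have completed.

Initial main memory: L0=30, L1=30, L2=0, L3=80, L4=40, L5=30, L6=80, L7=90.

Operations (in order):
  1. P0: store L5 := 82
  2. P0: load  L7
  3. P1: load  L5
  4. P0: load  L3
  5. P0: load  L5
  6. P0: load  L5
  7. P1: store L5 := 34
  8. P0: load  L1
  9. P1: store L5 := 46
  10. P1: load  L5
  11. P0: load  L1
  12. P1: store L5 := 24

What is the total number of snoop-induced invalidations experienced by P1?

invalidations = 0

step 1: P0: store L5 := 82  ⟶  MI  (L5)  txn=BusRdX  M[L5]=30
step 2: P0: load  L7  ⟶  EI  (L7)  txn=BusRd  M[L7]=90
step 3: P1: load  L5  ⟶  SS  (L5)  txn=BusRd+Flush  M[L5]=82
step 4: P0: load  L3  ⟶  EI  (L3)  txn=BusRd  M[L3]=80
step 5: P0: load  L5  ⟶  SS  (L5)  txn=∅  M[L5]=82
step 6: P0: load  L5  ⟶  SS  (L5)  txn=∅  M[L5]=82
step 7: P1: store L5 := 34  ⟶  IM  (L5)  txn=BusUpgr  M[L5]=82
step 8: P0: load  L1  ⟶  EI  (L1)  txn=BusRd  M[L1]=30
step 9: P1: store L5 := 46  ⟶  IM  (L5)  txn=∅  M[L5]=82
step 10: P1: load  L5  ⟶  IM  (L5)  txn=∅  M[L5]=82
step 11: P0: load  L1  ⟶  EI  (L1)  txn=∅  M[L1]=30
step 12: P1: store L5 := 24  ⟶  IM  (L5)  txn=∅  M[L5]=82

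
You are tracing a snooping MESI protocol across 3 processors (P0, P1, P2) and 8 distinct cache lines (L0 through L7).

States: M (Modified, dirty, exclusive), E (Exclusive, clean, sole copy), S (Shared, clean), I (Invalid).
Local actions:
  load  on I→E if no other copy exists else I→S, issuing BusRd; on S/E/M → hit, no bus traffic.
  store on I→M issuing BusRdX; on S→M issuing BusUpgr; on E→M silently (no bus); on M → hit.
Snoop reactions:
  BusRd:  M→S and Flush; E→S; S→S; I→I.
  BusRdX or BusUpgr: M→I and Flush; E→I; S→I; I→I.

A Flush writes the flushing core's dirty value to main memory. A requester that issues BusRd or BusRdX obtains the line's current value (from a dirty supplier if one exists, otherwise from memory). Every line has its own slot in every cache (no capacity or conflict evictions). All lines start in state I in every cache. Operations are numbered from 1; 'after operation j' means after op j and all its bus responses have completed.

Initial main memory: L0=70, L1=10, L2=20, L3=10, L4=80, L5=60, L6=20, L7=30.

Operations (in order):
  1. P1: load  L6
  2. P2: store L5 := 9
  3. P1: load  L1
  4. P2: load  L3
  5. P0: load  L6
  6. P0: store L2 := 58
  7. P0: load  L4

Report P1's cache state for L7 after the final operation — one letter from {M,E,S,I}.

  op1 P1: load  L6 → I/E/I on L6; bus BusRd; mem=20
  op2 P2: store L5 := 9 → I/I/M on L5; bus BusRdX; mem=60
  op3 P1: load  L1 → I/E/I on L1; bus BusRd; mem=10
  op4 P2: load  L3 → I/I/E on L3; bus BusRd; mem=10
  op5 P0: load  L6 → S/S/I on L6; bus BusRd; mem=20
  op6 P0: store L2 := 58 → M/I/I on L2; bus BusRdX; mem=20
  op7 P0: load  L4 → E/I/I on L4; bus BusRd; mem=80

state = I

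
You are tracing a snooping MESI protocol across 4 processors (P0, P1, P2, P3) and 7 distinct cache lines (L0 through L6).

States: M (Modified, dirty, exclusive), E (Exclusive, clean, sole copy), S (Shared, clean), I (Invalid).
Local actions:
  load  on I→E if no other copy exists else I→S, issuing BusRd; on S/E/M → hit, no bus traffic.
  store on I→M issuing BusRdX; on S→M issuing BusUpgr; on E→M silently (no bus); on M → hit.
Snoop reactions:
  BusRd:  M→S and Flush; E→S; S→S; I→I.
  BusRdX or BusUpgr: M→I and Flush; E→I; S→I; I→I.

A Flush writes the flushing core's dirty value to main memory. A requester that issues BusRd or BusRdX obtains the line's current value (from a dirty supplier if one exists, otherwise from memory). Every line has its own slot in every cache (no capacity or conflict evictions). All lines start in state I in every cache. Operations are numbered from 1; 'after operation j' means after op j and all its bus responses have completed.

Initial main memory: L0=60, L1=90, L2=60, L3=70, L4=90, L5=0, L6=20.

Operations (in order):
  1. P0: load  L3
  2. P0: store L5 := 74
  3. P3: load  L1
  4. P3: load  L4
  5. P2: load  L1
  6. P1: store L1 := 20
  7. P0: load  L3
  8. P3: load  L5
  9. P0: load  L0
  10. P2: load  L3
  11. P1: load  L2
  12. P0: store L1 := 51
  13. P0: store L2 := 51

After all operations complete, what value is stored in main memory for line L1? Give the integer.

memory[L1] = 20

1. P0: load  L3  bus=[BusRd]  L3: P0=E P1=I P2=I P3=I  mem[L3]=70
2. P0: store L5 := 74  bus=[BusRdX]  L5: P0=M P1=I P2=I P3=I  mem[L5]=0
3. P3: load  L1  bus=[BusRd]  L1: P0=I P1=I P2=I P3=E  mem[L1]=90
4. P3: load  L4  bus=[BusRd]  L4: P0=I P1=I P2=I P3=E  mem[L4]=90
5. P2: load  L1  bus=[BusRd]  L1: P0=I P1=I P2=S P3=S  mem[L1]=90
6. P1: store L1 := 20  bus=[BusRdX]  L1: P0=I P1=M P2=I P3=I  mem[L1]=90
7. P0: load  L3  bus=[-]  L3: P0=E P1=I P2=I P3=I  mem[L3]=70
8. P3: load  L5  bus=[BusRd,Flush]  L5: P0=S P1=I P2=I P3=S  mem[L5]=74
9. P0: load  L0  bus=[BusRd]  L0: P0=E P1=I P2=I P3=I  mem[L0]=60
10. P2: load  L3  bus=[BusRd]  L3: P0=S P1=I P2=S P3=I  mem[L3]=70
11. P1: load  L2  bus=[BusRd]  L2: P0=I P1=E P2=I P3=I  mem[L2]=60
12. P0: store L1 := 51  bus=[BusRdX,Flush]  L1: P0=M P1=I P2=I P3=I  mem[L1]=20
13. P0: store L2 := 51  bus=[BusRdX]  L2: P0=M P1=I P2=I P3=I  mem[L2]=60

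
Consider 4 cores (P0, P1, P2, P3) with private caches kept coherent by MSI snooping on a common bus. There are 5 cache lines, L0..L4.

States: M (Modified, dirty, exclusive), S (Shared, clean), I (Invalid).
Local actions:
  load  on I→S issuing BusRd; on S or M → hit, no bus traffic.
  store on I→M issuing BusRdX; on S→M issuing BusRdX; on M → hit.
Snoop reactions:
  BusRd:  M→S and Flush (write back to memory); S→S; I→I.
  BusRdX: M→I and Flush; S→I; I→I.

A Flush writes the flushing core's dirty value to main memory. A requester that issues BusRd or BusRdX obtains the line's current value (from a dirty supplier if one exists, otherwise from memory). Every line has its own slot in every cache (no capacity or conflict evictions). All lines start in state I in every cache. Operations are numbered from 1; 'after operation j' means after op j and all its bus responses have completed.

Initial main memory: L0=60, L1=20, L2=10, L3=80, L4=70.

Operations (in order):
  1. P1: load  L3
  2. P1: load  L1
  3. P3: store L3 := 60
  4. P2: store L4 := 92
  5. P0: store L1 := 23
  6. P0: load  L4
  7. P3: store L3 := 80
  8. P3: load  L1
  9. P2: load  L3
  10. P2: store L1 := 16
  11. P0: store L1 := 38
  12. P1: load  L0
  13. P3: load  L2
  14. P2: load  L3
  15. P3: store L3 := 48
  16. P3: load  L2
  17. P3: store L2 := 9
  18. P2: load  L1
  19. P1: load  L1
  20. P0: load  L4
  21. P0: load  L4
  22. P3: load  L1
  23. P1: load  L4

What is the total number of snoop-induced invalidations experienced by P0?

  op1 P1: load  L3 → I/S/I/I on L3; bus BusRd; mem=80
  op2 P1: load  L1 → I/S/I/I on L1; bus BusRd; mem=20
  op3 P3: store L3 := 60 → I/I/I/M on L3; bus BusRdX; mem=80
  op4 P2: store L4 := 92 → I/I/M/I on L4; bus BusRdX; mem=70
  op5 P0: store L1 := 23 → M/I/I/I on L1; bus BusRdX; mem=20
  op6 P0: load  L4 → S/I/S/I on L4; bus BusRd Flush; mem=92
  op7 P3: store L3 := 80 → I/I/I/M on L3; bus (none); mem=80
  op8 P3: load  L1 → S/I/I/S on L1; bus BusRd Flush; mem=23
  op9 P2: load  L3 → I/I/S/S on L3; bus BusRd Flush; mem=80
  op10 P2: store L1 := 16 → I/I/M/I on L1; bus BusRdX; mem=23
  op11 P0: store L1 := 38 → M/I/I/I on L1; bus BusRdX Flush; mem=16
  op12 P1: load  L0 → I/S/I/I on L0; bus BusRd; mem=60
  op13 P3: load  L2 → I/I/I/S on L2; bus BusRd; mem=10
  op14 P2: load  L3 → I/I/S/S on L3; bus (none); mem=80
  op15 P3: store L3 := 48 → I/I/I/M on L3; bus BusRdX; mem=80
  op16 P3: load  L2 → I/I/I/S on L2; bus (none); mem=10
  op17 P3: store L2 := 9 → I/I/I/M on L2; bus BusRdX; mem=10
  op18 P2: load  L1 → S/I/S/I on L1; bus BusRd Flush; mem=38
  op19 P1: load  L1 → S/S/S/I on L1; bus BusRd; mem=38
  op20 P0: load  L4 → S/I/S/I on L4; bus (none); mem=92
  op21 P0: load  L4 → S/I/S/I on L4; bus (none); mem=92
  op22 P3: load  L1 → S/S/S/S on L1; bus BusRd; mem=38
  op23 P1: load  L4 → S/S/S/I on L4; bus BusRd; mem=92

invalidations = 1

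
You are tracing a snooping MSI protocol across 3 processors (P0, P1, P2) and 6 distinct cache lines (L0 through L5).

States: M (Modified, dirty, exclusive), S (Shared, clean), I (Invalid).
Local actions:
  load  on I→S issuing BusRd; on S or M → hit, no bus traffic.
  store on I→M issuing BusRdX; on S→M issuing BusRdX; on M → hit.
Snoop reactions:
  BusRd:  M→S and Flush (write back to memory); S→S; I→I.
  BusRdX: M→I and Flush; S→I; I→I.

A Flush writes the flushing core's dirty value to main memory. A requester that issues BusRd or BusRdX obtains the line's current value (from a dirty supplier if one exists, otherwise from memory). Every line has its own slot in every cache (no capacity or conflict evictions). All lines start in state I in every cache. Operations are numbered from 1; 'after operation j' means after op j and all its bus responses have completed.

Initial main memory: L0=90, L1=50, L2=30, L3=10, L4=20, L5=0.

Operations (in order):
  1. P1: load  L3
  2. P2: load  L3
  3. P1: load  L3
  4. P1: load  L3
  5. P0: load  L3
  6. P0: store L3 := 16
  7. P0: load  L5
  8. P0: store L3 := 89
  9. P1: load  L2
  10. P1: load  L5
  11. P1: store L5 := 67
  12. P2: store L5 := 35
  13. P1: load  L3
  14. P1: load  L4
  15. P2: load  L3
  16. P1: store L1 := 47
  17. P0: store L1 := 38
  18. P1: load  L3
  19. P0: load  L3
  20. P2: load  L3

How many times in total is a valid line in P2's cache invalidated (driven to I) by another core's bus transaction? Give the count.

[1] P1: load  L3 | P0:I, P1:S(10), P2:I | bus: BusRd
[2] P2: load  L3 | P0:I, P1:S(10), P2:S(10) | bus: BusRd
[3] P1: load  L3 | P0:I, P1:S(10), P2:S(10) | bus: none
[4] P1: load  L3 | P0:I, P1:S(10), P2:S(10) | bus: none
[5] P0: load  L3 | P0:S(10), P1:S(10), P2:S(10) | bus: BusRd
[6] P0: store L3 := 16 | P0:M(16), P1:I, P2:I | bus: BusRdX
[7] P0: load  L5 | P0:S(0), P1:I, P2:I | bus: BusRd
[8] P0: store L3 := 89 | P0:M(89), P1:I, P2:I | bus: none
[9] P1: load  L2 | P0:I, P1:S(30), P2:I | bus: BusRd
[10] P1: load  L5 | P0:S(0), P1:S(0), P2:I | bus: BusRd
[11] P1: store L5 := 67 | P0:I, P1:M(67), P2:I | bus: BusRdX
[12] P2: store L5 := 35 | P0:I, P1:I, P2:M(35) | bus: BusRdX,Flush
[13] P1: load  L3 | P0:S(89), P1:S(89), P2:I | bus: BusRd,Flush
[14] P1: load  L4 | P0:I, P1:S(20), P2:I | bus: BusRd
[15] P2: load  L3 | P0:S(89), P1:S(89), P2:S(89) | bus: BusRd
[16] P1: store L1 := 47 | P0:I, P1:M(47), P2:I | bus: BusRdX
[17] P0: store L1 := 38 | P0:M(38), P1:I, P2:I | bus: BusRdX,Flush
[18] P1: load  L3 | P0:S(89), P1:S(89), P2:S(89) | bus: none
[19] P0: load  L3 | P0:S(89), P1:S(89), P2:S(89) | bus: none
[20] P2: load  L3 | P0:S(89), P1:S(89), P2:S(89) | bus: none

invalidations = 1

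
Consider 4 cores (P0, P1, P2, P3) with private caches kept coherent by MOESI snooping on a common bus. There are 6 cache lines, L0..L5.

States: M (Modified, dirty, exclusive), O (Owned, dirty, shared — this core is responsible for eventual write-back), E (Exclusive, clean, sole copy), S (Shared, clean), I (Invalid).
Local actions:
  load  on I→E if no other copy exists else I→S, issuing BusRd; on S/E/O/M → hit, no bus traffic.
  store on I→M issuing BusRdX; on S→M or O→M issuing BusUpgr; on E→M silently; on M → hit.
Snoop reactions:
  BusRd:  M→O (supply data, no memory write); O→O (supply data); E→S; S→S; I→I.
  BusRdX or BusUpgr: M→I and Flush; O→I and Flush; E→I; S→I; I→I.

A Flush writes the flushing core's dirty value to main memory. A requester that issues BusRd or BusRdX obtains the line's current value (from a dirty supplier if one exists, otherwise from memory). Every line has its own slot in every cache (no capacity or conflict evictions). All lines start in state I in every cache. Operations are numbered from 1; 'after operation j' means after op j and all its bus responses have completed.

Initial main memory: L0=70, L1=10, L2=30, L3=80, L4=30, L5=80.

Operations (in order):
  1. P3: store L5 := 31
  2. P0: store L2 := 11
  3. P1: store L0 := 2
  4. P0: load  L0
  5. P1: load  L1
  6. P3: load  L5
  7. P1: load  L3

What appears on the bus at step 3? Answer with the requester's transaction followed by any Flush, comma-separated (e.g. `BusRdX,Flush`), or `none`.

step 1: P3: store L5 := 31  ⟶  IIIM  (L5)  txn=BusRdX  M[L5]=80
step 2: P0: store L2 := 11  ⟶  MIII  (L2)  txn=BusRdX  M[L2]=30
step 3: P1: store L0 := 2  ⟶  IMII  (L0)  txn=BusRdX  M[L0]=70
step 4: P0: load  L0  ⟶  SOII  (L0)  txn=BusRd  M[L0]=70
step 5: P1: load  L1  ⟶  IEII  (L1)  txn=BusRd  M[L1]=10
step 6: P3: load  L5  ⟶  IIIM  (L5)  txn=∅  M[L5]=80
step 7: P1: load  L3  ⟶  IEII  (L3)  txn=BusRd  M[L3]=80

bus = BusRdX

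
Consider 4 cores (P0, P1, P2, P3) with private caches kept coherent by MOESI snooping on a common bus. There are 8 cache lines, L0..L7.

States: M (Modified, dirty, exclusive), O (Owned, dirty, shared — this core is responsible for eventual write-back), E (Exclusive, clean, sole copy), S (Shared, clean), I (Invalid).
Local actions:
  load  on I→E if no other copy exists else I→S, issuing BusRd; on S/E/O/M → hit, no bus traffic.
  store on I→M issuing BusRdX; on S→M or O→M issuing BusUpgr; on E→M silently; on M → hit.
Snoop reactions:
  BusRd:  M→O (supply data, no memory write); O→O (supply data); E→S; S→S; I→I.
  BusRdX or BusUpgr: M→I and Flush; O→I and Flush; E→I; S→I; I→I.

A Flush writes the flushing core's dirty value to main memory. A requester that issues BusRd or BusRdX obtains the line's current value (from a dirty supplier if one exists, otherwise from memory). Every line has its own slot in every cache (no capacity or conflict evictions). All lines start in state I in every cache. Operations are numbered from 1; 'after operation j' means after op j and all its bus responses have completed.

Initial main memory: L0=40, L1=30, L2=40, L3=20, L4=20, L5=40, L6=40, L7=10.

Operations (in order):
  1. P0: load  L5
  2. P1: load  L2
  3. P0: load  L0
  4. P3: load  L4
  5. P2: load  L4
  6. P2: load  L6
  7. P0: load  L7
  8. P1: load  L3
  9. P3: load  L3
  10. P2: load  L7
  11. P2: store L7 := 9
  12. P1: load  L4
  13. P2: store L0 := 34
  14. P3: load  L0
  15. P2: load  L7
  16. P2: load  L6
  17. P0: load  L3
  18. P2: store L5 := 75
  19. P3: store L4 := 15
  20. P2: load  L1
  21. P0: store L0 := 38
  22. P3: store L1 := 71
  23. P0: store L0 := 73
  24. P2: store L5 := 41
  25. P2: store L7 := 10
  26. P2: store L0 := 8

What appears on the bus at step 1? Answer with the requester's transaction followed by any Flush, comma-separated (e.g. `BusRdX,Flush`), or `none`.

step 1: P0: load  L5  ⟶  EIII  (L5)  txn=BusRd  M[L5]=40
step 2: P1: load  L2  ⟶  IEII  (L2)  txn=BusRd  M[L2]=40
step 3: P0: load  L0  ⟶  EIII  (L0)  txn=BusRd  M[L0]=40
step 4: P3: load  L4  ⟶  IIIE  (L4)  txn=BusRd  M[L4]=20
step 5: P2: load  L4  ⟶  IISS  (L4)  txn=BusRd  M[L4]=20
step 6: P2: load  L6  ⟶  IIEI  (L6)  txn=BusRd  M[L6]=40
step 7: P0: load  L7  ⟶  EIII  (L7)  txn=BusRd  M[L7]=10
step 8: P1: load  L3  ⟶  IEII  (L3)  txn=BusRd  M[L3]=20
step 9: P3: load  L3  ⟶  ISIS  (L3)  txn=BusRd  M[L3]=20
step 10: P2: load  L7  ⟶  SISI  (L7)  txn=BusRd  M[L7]=10
step 11: P2: store L7 := 9  ⟶  IIMI  (L7)  txn=BusUpgr  M[L7]=10
step 12: P1: load  L4  ⟶  ISSS  (L4)  txn=BusRd  M[L4]=20
step 13: P2: store L0 := 34  ⟶  IIMI  (L0)  txn=BusRdX  M[L0]=40
step 14: P3: load  L0  ⟶  IIOS  (L0)  txn=BusRd  M[L0]=40
step 15: P2: load  L7  ⟶  IIMI  (L7)  txn=∅  M[L7]=10
step 16: P2: load  L6  ⟶  IIEI  (L6)  txn=∅  M[L6]=40
step 17: P0: load  L3  ⟶  SSIS  (L3)  txn=BusRd  M[L3]=20
step 18: P2: store L5 := 75  ⟶  IIMI  (L5)  txn=BusRdX  M[L5]=40
step 19: P3: store L4 := 15  ⟶  IIIM  (L4)  txn=BusUpgr  M[L4]=20
step 20: P2: load  L1  ⟶  IIEI  (L1)  txn=BusRd  M[L1]=30
step 21: P0: store L0 := 38  ⟶  MIII  (L0)  txn=BusRdX+Flush  M[L0]=34
step 22: P3: store L1 := 71  ⟶  IIIM  (L1)  txn=BusRdX  M[L1]=30
step 23: P0: store L0 := 73  ⟶  MIII  (L0)  txn=∅  M[L0]=34
step 24: P2: store L5 := 41  ⟶  IIMI  (L5)  txn=∅  M[L5]=40
step 25: P2: store L7 := 10  ⟶  IIMI  (L7)  txn=∅  M[L7]=10
step 26: P2: store L0 := 8  ⟶  IIMI  (L0)  txn=BusRdX+Flush  M[L0]=73

bus = BusRd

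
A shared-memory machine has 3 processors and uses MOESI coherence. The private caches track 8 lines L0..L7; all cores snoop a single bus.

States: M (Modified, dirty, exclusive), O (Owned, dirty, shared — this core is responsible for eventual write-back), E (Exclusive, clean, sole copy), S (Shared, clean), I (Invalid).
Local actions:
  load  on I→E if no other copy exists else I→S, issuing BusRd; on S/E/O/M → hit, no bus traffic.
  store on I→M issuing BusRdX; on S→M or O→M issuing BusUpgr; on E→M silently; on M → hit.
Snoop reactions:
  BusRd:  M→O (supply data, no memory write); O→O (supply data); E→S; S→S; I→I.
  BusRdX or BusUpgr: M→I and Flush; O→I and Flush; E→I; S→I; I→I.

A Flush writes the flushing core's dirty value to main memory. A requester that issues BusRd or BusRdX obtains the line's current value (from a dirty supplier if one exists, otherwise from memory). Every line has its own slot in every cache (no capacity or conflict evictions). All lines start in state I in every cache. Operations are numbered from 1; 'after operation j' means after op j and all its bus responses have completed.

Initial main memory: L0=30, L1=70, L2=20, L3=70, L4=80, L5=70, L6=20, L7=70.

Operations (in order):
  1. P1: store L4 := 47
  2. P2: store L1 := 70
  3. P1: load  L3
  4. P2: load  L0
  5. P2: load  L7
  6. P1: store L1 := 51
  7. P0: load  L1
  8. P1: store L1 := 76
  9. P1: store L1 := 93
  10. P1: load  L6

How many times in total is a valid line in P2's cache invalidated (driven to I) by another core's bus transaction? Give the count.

invalidations = 1

[1] P1: store L4 := 47 | P0:I, P1:M(47), P2:I | bus: BusRdX
[2] P2: store L1 := 70 | P0:I, P1:I, P2:M(70) | bus: BusRdX
[3] P1: load  L3 | P0:I, P1:E(70), P2:I | bus: BusRd
[4] P2: load  L0 | P0:I, P1:I, P2:E(30) | bus: BusRd
[5] P2: load  L7 | P0:I, P1:I, P2:E(70) | bus: BusRd
[6] P1: store L1 := 51 | P0:I, P1:M(51), P2:I | bus: BusRdX,Flush
[7] P0: load  L1 | P0:S(51), P1:O(51), P2:I | bus: BusRd
[8] P1: store L1 := 76 | P0:I, P1:M(76), P2:I | bus: BusUpgr
[9] P1: store L1 := 93 | P0:I, P1:M(93), P2:I | bus: none
[10] P1: load  L6 | P0:I, P1:E(20), P2:I | bus: BusRd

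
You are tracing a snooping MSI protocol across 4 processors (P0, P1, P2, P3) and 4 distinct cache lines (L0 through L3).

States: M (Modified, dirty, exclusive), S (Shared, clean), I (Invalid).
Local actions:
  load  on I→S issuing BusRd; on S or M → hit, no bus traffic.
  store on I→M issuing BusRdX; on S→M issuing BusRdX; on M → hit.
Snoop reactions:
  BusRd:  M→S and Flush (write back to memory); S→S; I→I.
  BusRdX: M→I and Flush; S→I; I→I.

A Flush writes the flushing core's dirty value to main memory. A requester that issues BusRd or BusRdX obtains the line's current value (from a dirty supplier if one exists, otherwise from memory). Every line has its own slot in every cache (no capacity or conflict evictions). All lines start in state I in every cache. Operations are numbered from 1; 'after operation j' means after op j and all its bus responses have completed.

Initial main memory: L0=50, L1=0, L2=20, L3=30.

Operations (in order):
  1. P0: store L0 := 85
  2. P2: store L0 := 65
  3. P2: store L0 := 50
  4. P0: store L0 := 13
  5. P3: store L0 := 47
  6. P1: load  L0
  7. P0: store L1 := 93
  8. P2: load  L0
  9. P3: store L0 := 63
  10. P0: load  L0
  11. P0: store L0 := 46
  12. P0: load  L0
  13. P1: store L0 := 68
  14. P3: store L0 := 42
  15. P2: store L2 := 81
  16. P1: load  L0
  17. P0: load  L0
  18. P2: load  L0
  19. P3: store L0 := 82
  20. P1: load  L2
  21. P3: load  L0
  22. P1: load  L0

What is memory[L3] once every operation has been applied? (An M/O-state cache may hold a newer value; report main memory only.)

1. P0: store L0 := 85  bus=[BusRdX]  L0: P0=M P1=I P2=I P3=I  mem[L0]=50
2. P2: store L0 := 65  bus=[BusRdX,Flush]  L0: P0=I P1=I P2=M P3=I  mem[L0]=85
3. P2: store L0 := 50  bus=[-]  L0: P0=I P1=I P2=M P3=I  mem[L0]=85
4. P0: store L0 := 13  bus=[BusRdX,Flush]  L0: P0=M P1=I P2=I P3=I  mem[L0]=50
5. P3: store L0 := 47  bus=[BusRdX,Flush]  L0: P0=I P1=I P2=I P3=M  mem[L0]=13
6. P1: load  L0  bus=[BusRd,Flush]  L0: P0=I P1=S P2=I P3=S  mem[L0]=47
7. P0: store L1 := 93  bus=[BusRdX]  L1: P0=M P1=I P2=I P3=I  mem[L1]=0
8. P2: load  L0  bus=[BusRd]  L0: P0=I P1=S P2=S P3=S  mem[L0]=47
9. P3: store L0 := 63  bus=[BusRdX]  L0: P0=I P1=I P2=I P3=M  mem[L0]=47
10. P0: load  L0  bus=[BusRd,Flush]  L0: P0=S P1=I P2=I P3=S  mem[L0]=63
11. P0: store L0 := 46  bus=[BusRdX]  L0: P0=M P1=I P2=I P3=I  mem[L0]=63
12. P0: load  L0  bus=[-]  L0: P0=M P1=I P2=I P3=I  mem[L0]=63
13. P1: store L0 := 68  bus=[BusRdX,Flush]  L0: P0=I P1=M P2=I P3=I  mem[L0]=46
14. P3: store L0 := 42  bus=[BusRdX,Flush]  L0: P0=I P1=I P2=I P3=M  mem[L0]=68
15. P2: store L2 := 81  bus=[BusRdX]  L2: P0=I P1=I P2=M P3=I  mem[L2]=20
16. P1: load  L0  bus=[BusRd,Flush]  L0: P0=I P1=S P2=I P3=S  mem[L0]=42
17. P0: load  L0  bus=[BusRd]  L0: P0=S P1=S P2=I P3=S  mem[L0]=42
18. P2: load  L0  bus=[BusRd]  L0: P0=S P1=S P2=S P3=S  mem[L0]=42
19. P3: store L0 := 82  bus=[BusRdX]  L0: P0=I P1=I P2=I P3=M  mem[L0]=42
20. P1: load  L2  bus=[BusRd,Flush]  L2: P0=I P1=S P2=S P3=I  mem[L2]=81
21. P3: load  L0  bus=[-]  L0: P0=I P1=I P2=I P3=M  mem[L0]=42
22. P1: load  L0  bus=[BusRd,Flush]  L0: P0=I P1=S P2=I P3=S  mem[L0]=82

memory[L3] = 30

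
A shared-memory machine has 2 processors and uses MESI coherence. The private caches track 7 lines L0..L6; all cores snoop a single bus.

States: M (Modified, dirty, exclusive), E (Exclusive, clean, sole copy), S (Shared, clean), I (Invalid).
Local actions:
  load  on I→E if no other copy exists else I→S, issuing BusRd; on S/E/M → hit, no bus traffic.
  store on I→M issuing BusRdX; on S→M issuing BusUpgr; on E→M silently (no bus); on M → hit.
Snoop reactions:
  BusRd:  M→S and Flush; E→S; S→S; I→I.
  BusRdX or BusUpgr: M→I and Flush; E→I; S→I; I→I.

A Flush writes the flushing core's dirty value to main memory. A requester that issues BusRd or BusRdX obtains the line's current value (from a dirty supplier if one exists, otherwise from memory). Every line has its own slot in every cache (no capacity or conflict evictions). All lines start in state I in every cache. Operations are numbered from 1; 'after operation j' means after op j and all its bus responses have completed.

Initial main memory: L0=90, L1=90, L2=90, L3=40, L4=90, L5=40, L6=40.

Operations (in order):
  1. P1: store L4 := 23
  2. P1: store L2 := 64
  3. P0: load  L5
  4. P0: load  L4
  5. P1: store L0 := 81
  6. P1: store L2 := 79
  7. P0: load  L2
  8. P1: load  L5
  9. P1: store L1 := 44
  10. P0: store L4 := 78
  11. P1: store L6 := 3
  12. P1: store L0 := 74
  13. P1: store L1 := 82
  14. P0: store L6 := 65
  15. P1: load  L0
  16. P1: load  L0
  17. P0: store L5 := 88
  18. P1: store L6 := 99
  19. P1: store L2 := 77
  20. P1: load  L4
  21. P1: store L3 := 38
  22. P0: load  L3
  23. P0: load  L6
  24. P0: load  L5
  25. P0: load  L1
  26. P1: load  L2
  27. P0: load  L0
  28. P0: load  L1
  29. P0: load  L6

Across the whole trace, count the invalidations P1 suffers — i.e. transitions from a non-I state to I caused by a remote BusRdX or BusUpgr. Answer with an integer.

step 1: P1: store L4 := 23  ⟶  IM  (L4)  txn=BusRdX  M[L4]=90
step 2: P1: store L2 := 64  ⟶  IM  (L2)  txn=BusRdX  M[L2]=90
step 3: P0: load  L5  ⟶  EI  (L5)  txn=BusRd  M[L5]=40
step 4: P0: load  L4  ⟶  SS  (L4)  txn=BusRd+Flush  M[L4]=23
step 5: P1: store L0 := 81  ⟶  IM  (L0)  txn=BusRdX  M[L0]=90
step 6: P1: store L2 := 79  ⟶  IM  (L2)  txn=∅  M[L2]=90
step 7: P0: load  L2  ⟶  SS  (L2)  txn=BusRd+Flush  M[L2]=79
step 8: P1: load  L5  ⟶  SS  (L5)  txn=BusRd  M[L5]=40
step 9: P1: store L1 := 44  ⟶  IM  (L1)  txn=BusRdX  M[L1]=90
step 10: P0: store L4 := 78  ⟶  MI  (L4)  txn=BusUpgr  M[L4]=23
step 11: P1: store L6 := 3  ⟶  IM  (L6)  txn=BusRdX  M[L6]=40
step 12: P1: store L0 := 74  ⟶  IM  (L0)  txn=∅  M[L0]=90
step 13: P1: store L1 := 82  ⟶  IM  (L1)  txn=∅  M[L1]=90
step 14: P0: store L6 := 65  ⟶  MI  (L6)  txn=BusRdX+Flush  M[L6]=3
step 15: P1: load  L0  ⟶  IM  (L0)  txn=∅  M[L0]=90
step 16: P1: load  L0  ⟶  IM  (L0)  txn=∅  M[L0]=90
step 17: P0: store L5 := 88  ⟶  MI  (L5)  txn=BusUpgr  M[L5]=40
step 18: P1: store L6 := 99  ⟶  IM  (L6)  txn=BusRdX+Flush  M[L6]=65
step 19: P1: store L2 := 77  ⟶  IM  (L2)  txn=BusUpgr  M[L2]=79
step 20: P1: load  L4  ⟶  SS  (L4)  txn=BusRd+Flush  M[L4]=78
step 21: P1: store L3 := 38  ⟶  IM  (L3)  txn=BusRdX  M[L3]=40
step 22: P0: load  L3  ⟶  SS  (L3)  txn=BusRd+Flush  M[L3]=38
step 23: P0: load  L6  ⟶  SS  (L6)  txn=BusRd+Flush  M[L6]=99
step 24: P0: load  L5  ⟶  MI  (L5)  txn=∅  M[L5]=40
step 25: P0: load  L1  ⟶  SS  (L1)  txn=BusRd+Flush  M[L1]=82
step 26: P1: load  L2  ⟶  IM  (L2)  txn=∅  M[L2]=79
step 27: P0: load  L0  ⟶  SS  (L0)  txn=BusRd+Flush  M[L0]=74
step 28: P0: load  L1  ⟶  SS  (L1)  txn=∅  M[L1]=82
step 29: P0: load  L6  ⟶  SS  (L6)  txn=∅  M[L6]=99

invalidations = 3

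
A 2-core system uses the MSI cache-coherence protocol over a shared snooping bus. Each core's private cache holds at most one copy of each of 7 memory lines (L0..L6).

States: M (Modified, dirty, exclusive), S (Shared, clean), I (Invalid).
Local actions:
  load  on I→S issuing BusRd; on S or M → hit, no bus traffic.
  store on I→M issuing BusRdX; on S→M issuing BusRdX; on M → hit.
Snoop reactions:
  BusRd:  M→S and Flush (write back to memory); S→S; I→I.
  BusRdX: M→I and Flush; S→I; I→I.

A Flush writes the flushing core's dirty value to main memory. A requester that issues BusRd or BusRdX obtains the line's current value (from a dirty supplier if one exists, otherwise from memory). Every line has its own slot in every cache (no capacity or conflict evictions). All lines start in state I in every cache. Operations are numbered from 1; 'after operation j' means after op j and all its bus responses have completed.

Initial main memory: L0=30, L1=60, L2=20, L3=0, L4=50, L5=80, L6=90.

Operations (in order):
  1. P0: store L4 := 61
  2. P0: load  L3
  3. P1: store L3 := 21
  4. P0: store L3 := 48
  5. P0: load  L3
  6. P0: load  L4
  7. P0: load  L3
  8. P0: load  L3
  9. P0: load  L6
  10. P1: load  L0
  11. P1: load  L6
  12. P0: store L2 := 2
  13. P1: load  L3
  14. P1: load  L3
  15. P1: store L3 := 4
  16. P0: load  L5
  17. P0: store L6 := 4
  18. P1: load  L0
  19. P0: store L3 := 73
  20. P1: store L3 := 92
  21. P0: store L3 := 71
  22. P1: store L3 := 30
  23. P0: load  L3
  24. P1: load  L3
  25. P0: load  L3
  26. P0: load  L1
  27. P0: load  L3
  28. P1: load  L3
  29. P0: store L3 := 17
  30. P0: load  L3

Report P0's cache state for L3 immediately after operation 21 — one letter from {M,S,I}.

  op1 P0: store L4 := 61 → M/I on L4; bus BusRdX; mem=50
  op2 P0: load  L3 → S/I on L3; bus BusRd; mem=0
  op3 P1: store L3 := 21 → I/M on L3; bus BusRdX; mem=0
  op4 P0: store L3 := 48 → M/I on L3; bus BusRdX Flush; mem=21
  op5 P0: load  L3 → M/I on L3; bus (none); mem=21
  op6 P0: load  L4 → M/I on L4; bus (none); mem=50
  op7 P0: load  L3 → M/I on L3; bus (none); mem=21
  op8 P0: load  L3 → M/I on L3; bus (none); mem=21
  op9 P0: load  L6 → S/I on L6; bus BusRd; mem=90
  op10 P1: load  L0 → I/S on L0; bus BusRd; mem=30
  op11 P1: load  L6 → S/S on L6; bus BusRd; mem=90
  op12 P0: store L2 := 2 → M/I on L2; bus BusRdX; mem=20
  op13 P1: load  L3 → S/S on L3; bus BusRd Flush; mem=48
  op14 P1: load  L3 → S/S on L3; bus (none); mem=48
  op15 P1: store L3 := 4 → I/M on L3; bus BusRdX; mem=48
  op16 P0: load  L5 → S/I on L5; bus BusRd; mem=80
  op17 P0: store L6 := 4 → M/I on L6; bus BusRdX; mem=90
  op18 P1: load  L0 → I/S on L0; bus (none); mem=30
  op19 P0: store L3 := 73 → M/I on L3; bus BusRdX Flush; mem=4
  op20 P1: store L3 := 92 → I/M on L3; bus BusRdX Flush; mem=73
  op21 P0: store L3 := 71 → M/I on L3; bus BusRdX Flush; mem=92
  op22 P1: store L3 := 30 → I/M on L3; bus BusRdX Flush; mem=71
  op23 P0: load  L3 → S/S on L3; bus BusRd Flush; mem=30
  op24 P1: load  L3 → S/S on L3; bus (none); mem=30
  op25 P0: load  L3 → S/S on L3; bus (none); mem=30
  op26 P0: load  L1 → S/I on L1; bus BusRd; mem=60
  op27 P0: load  L3 → S/S on L3; bus (none); mem=30
  op28 P1: load  L3 → S/S on L3; bus (none); mem=30
  op29 P0: store L3 := 17 → M/I on L3; bus BusRdX; mem=30
  op30 P0: load  L3 → M/I on L3; bus (none); mem=30

state = M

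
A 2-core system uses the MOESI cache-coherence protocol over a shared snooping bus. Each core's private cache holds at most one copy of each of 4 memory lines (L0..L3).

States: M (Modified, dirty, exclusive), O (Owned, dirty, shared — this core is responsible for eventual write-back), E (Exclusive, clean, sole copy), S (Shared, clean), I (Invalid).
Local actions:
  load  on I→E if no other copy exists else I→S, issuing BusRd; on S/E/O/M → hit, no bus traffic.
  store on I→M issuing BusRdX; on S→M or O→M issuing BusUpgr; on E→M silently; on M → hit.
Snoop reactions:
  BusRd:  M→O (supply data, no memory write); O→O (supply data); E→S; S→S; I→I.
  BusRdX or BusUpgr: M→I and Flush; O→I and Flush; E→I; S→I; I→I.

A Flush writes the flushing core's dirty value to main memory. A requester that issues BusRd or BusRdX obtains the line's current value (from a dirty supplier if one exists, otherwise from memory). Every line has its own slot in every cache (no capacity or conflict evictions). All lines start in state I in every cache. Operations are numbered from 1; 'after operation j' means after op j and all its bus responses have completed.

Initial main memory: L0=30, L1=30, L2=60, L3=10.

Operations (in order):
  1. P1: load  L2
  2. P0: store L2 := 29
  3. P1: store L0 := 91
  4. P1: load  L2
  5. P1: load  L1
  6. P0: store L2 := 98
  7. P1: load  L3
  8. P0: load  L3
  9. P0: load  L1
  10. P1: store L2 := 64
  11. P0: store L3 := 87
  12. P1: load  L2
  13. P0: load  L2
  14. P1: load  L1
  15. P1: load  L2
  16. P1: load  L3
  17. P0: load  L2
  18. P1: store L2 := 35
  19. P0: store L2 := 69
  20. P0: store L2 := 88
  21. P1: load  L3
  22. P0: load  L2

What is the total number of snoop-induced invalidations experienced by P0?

invalidations = 2

step 1: P1: load  L2  ⟶  IE  (L2)  txn=BusRd  M[L2]=60
step 2: P0: store L2 := 29  ⟶  MI  (L2)  txn=BusRdX  M[L2]=60
step 3: P1: store L0 := 91  ⟶  IM  (L0)  txn=BusRdX  M[L0]=30
step 4: P1: load  L2  ⟶  OS  (L2)  txn=BusRd  M[L2]=60
step 5: P1: load  L1  ⟶  IE  (L1)  txn=BusRd  M[L1]=30
step 6: P0: store L2 := 98  ⟶  MI  (L2)  txn=BusUpgr  M[L2]=60
step 7: P1: load  L3  ⟶  IE  (L3)  txn=BusRd  M[L3]=10
step 8: P0: load  L3  ⟶  SS  (L3)  txn=BusRd  M[L3]=10
step 9: P0: load  L1  ⟶  SS  (L1)  txn=BusRd  M[L1]=30
step 10: P1: store L2 := 64  ⟶  IM  (L2)  txn=BusRdX+Flush  M[L2]=98
step 11: P0: store L3 := 87  ⟶  MI  (L3)  txn=BusUpgr  M[L3]=10
step 12: P1: load  L2  ⟶  IM  (L2)  txn=∅  M[L2]=98
step 13: P0: load  L2  ⟶  SO  (L2)  txn=BusRd  M[L2]=98
step 14: P1: load  L1  ⟶  SS  (L1)  txn=∅  M[L1]=30
step 15: P1: load  L2  ⟶  SO  (L2)  txn=∅  M[L2]=98
step 16: P1: load  L3  ⟶  OS  (L3)  txn=BusRd  M[L3]=10
step 17: P0: load  L2  ⟶  SO  (L2)  txn=∅  M[L2]=98
step 18: P1: store L2 := 35  ⟶  IM  (L2)  txn=BusUpgr  M[L2]=98
step 19: P0: store L2 := 69  ⟶  MI  (L2)  txn=BusRdX+Flush  M[L2]=35
step 20: P0: store L2 := 88  ⟶  MI  (L2)  txn=∅  M[L2]=35
step 21: P1: load  L3  ⟶  OS  (L3)  txn=∅  M[L3]=10
step 22: P0: load  L2  ⟶  MI  (L2)  txn=∅  M[L2]=35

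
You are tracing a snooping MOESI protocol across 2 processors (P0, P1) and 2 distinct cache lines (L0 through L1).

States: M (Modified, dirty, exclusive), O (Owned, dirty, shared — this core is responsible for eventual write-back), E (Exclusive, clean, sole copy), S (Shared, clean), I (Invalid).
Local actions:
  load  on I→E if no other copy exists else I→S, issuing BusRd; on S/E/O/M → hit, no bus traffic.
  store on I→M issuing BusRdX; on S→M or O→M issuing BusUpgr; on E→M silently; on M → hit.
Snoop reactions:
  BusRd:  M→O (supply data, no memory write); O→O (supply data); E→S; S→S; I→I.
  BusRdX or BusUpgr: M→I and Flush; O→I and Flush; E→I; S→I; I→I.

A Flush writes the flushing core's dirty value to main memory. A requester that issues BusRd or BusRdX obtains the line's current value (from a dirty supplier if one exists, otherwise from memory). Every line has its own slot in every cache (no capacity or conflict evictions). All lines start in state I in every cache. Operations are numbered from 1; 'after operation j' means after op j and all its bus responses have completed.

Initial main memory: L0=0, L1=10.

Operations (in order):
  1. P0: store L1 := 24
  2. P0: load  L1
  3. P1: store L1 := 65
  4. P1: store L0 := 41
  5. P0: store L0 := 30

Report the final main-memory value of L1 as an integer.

memory[L1] = 24

[1] P0: store L1 := 24 | P0:M(24), P1:I | bus: BusRdX
[2] P0: load  L1 | P0:M(24), P1:I | bus: none
[3] P1: store L1 := 65 | P0:I, P1:M(65) | bus: BusRdX,Flush
[4] P1: store L0 := 41 | P0:I, P1:M(41) | bus: BusRdX
[5] P0: store L0 := 30 | P0:M(30), P1:I | bus: BusRdX,Flush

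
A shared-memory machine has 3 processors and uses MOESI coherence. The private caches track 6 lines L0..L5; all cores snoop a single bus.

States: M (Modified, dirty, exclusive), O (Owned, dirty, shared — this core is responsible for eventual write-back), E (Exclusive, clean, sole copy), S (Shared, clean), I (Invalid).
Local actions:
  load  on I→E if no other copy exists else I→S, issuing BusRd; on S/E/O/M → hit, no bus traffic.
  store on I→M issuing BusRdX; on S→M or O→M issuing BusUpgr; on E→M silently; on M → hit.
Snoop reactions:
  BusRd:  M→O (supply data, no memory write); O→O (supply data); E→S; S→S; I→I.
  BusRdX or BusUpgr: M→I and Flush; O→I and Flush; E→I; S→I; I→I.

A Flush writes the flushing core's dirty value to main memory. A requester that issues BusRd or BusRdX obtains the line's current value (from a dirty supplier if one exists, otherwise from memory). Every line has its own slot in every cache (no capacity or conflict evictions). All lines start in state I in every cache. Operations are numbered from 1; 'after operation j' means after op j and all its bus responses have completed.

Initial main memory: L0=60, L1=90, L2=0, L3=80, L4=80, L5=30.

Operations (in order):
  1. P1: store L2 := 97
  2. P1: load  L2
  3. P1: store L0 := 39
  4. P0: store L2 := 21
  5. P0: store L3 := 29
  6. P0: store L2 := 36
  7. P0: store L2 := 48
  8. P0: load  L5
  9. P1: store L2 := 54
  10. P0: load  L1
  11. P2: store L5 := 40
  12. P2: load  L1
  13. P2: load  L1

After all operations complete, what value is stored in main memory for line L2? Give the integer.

1. P1: store L2 := 97  bus=[BusRdX]  L2: P0=I P1=M P2=I  mem[L2]=0
2. P1: load  L2  bus=[-]  L2: P0=I P1=M P2=I  mem[L2]=0
3. P1: store L0 := 39  bus=[BusRdX]  L0: P0=I P1=M P2=I  mem[L0]=60
4. P0: store L2 := 21  bus=[BusRdX,Flush]  L2: P0=M P1=I P2=I  mem[L2]=97
5. P0: store L3 := 29  bus=[BusRdX]  L3: P0=M P1=I P2=I  mem[L3]=80
6. P0: store L2 := 36  bus=[-]  L2: P0=M P1=I P2=I  mem[L2]=97
7. P0: store L2 := 48  bus=[-]  L2: P0=M P1=I P2=I  mem[L2]=97
8. P0: load  L5  bus=[BusRd]  L5: P0=E P1=I P2=I  mem[L5]=30
9. P1: store L2 := 54  bus=[BusRdX,Flush]  L2: P0=I P1=M P2=I  mem[L2]=48
10. P0: load  L1  bus=[BusRd]  L1: P0=E P1=I P2=I  mem[L1]=90
11. P2: store L5 := 40  bus=[BusRdX]  L5: P0=I P1=I P2=M  mem[L5]=30
12. P2: load  L1  bus=[BusRd]  L1: P0=S P1=I P2=S  mem[L1]=90
13. P2: load  L1  bus=[-]  L1: P0=S P1=I P2=S  mem[L1]=90

memory[L2] = 48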